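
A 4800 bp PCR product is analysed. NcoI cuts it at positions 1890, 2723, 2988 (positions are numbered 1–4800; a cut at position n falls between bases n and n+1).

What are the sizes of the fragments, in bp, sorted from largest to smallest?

Linear molecule, 3 cuts → 4 fragments:
  1890 − 0 = 1890 bp
  2723 − 1890 = 833 bp
  2988 − 2723 = 265 bp
  4800 − 2988 = 1812 bp
Sorted largest to smallest: 1890, 1812, 833, 265 bp.

1890, 1812, 833, 265 bp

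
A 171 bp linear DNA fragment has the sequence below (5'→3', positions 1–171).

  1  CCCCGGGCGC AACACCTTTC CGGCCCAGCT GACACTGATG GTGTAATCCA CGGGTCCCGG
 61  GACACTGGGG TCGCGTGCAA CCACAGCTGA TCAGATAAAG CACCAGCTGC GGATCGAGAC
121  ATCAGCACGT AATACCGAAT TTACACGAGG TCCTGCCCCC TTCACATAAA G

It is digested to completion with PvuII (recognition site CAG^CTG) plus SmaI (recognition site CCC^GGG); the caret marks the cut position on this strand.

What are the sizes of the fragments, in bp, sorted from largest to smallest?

65, 30, 28, 24, 20, 4 bp

PvuII sites (CAGCTG) start at positions 26, 84, 104.
PvuII cuts after base 3 of each site, so after positions 28, 86, 106.
SmaI sites (CCCGGG) start at positions 2, 56.
SmaI cuts after base 3 of each site, so after positions 4, 58.
Combined cut positions: 4, 28, 58, 86, 106.
Linear molecule, 5 cuts → 6 fragments:
  1–4 → 4 bp
  5–28 → 24 bp
  29–58 → 30 bp
  59–86 → 28 bp
  87–106 → 20 bp
  107–171 → 65 bp
Sorted largest to smallest: 65, 30, 28, 24, 20, 4 bp.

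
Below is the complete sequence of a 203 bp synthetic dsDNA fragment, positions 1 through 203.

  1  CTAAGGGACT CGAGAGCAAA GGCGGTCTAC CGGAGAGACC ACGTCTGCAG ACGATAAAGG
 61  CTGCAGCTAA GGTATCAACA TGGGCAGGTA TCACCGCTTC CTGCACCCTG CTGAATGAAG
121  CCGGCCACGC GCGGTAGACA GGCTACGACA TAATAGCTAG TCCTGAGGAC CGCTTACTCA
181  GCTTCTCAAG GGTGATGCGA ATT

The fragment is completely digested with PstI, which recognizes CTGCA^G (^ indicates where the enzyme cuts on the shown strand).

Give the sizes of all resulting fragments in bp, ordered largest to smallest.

138, 49, 16 bp

PstI sites (CTGCAG) start at positions 45, 61.
PstI cuts after base 5 of each site (before the last base), so after positions 49, 65.
Linear molecule, 2 cuts → 3 fragments:
  1–49 → 49 bp
  50–65 → 16 bp
  66–203 → 138 bp
Sorted largest to smallest: 138, 49, 16 bp.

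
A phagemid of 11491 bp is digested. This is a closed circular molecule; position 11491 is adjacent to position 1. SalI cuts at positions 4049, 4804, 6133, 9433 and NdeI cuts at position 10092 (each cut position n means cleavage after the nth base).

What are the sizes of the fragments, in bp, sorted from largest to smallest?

Combined cut positions (sorted): 4049, 4804, 6133, 9433, 10092.
Circular molecule, 5 cuts → 5 fragments:
  4804 − 4049 = 755 bp
  6133 − 4804 = 1329 bp
  9433 − 6133 = 3300 bp
  10092 − 9433 = 659 bp
  wrap: 11491 − 10092 + 4049 = 5448 bp
Sorted largest to smallest: 5448, 3300, 1329, 755, 659 bp.

5448, 3300, 1329, 755, 659 bp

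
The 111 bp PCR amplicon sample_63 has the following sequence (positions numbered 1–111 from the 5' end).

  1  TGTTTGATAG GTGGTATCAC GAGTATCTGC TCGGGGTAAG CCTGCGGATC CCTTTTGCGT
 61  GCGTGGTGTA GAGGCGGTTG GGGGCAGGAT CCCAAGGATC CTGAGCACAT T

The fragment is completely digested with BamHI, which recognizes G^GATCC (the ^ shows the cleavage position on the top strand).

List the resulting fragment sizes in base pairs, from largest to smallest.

BamHI sites (GGATCC) start at positions 46, 87, 96.
BamHI cuts after the first base of each site, so after positions 46, 87, 96.
Linear molecule, 3 cuts → 4 fragments:
  1–46 → 46 bp
  47–87 → 41 bp
  88–96 → 9 bp
  97–111 → 15 bp
Sorted largest to smallest: 46, 41, 15, 9 bp.

46, 41, 15, 9 bp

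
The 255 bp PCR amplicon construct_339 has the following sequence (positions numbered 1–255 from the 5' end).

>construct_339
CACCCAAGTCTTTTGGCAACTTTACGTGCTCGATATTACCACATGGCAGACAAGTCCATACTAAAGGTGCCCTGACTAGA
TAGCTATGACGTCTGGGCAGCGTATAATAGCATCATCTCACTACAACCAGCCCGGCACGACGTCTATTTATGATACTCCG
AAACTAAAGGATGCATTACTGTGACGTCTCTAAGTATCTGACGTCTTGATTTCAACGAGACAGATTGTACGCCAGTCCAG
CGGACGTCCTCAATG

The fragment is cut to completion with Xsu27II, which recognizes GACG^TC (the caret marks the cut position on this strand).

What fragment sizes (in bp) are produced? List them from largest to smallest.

91, 51, 44, 43, 17, 9 bp

Xsu27II sites (GACGTC) start at positions 88, 139, 183, 200, 243.
Xsu27II cuts after base 4 of each site, so after positions 91, 142, 186, 203, 246.
Linear molecule, 5 cuts → 6 fragments:
  1–91 → 91 bp
  92–142 → 51 bp
  143–186 → 44 bp
  187–203 → 17 bp
  204–246 → 43 bp
  247–255 → 9 bp
Sorted largest to smallest: 91, 51, 44, 43, 17, 9 bp.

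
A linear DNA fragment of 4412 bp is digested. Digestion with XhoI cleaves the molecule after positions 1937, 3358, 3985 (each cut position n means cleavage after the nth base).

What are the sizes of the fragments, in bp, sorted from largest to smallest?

Linear molecule, 3 cuts → 4 fragments:
  1937 − 0 = 1937 bp
  3358 − 1937 = 1421 bp
  3985 − 3358 = 627 bp
  4412 − 3985 = 427 bp
Sorted largest to smallest: 1937, 1421, 627, 427 bp.

1937, 1421, 627, 427 bp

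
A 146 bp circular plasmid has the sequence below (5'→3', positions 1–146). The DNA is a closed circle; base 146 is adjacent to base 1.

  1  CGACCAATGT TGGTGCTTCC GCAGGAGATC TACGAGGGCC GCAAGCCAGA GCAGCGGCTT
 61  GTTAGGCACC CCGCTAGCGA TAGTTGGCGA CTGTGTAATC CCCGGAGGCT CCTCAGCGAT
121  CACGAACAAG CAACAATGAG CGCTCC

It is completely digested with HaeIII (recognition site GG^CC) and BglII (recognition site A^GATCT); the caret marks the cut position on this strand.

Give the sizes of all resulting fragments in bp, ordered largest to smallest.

The HaeIII site (GGCC) starts at position 37.
HaeIII cuts after base 2 of each site, so after position 38.
The BglII site (AGATCT) starts at position 26.
BglII cuts after the first base of each site, so after position 26.
Combined cut positions: 26, 38.
Circular molecule, 2 cuts → 2 fragments:
  27–38 → 12 bp
  39–146 then 1–26 → 108 + 26 = 134 bp
Sorted largest to smallest: 134, 12 bp.

134, 12 bp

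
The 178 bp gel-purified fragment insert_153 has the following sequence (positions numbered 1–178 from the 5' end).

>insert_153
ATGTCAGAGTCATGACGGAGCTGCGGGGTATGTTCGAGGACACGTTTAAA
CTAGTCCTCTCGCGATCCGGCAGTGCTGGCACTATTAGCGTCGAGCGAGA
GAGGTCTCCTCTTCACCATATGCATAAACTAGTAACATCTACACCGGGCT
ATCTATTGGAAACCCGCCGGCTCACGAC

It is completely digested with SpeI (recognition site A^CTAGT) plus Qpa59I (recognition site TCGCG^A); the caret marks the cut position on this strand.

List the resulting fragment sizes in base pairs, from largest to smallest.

64, 50, 50, 14 bp

SpeI sites (ACTAGT) start at positions 50, 128.
SpeI cuts after the first base of each site, so after positions 50, 128.
The Qpa59I site (TCGCGA) starts at position 60.
Qpa59I cuts after base 5 of each site (before the last base), so after position 64.
Combined cut positions: 50, 64, 128.
Linear molecule, 3 cuts → 4 fragments:
  1–50 → 50 bp
  51–64 → 14 bp
  65–128 → 64 bp
  129–178 → 50 bp
Sorted largest to smallest: 64, 50, 50, 14 bp.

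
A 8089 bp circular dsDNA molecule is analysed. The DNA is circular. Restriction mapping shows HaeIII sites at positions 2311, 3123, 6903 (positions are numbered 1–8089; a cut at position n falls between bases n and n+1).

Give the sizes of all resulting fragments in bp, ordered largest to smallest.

3780, 3497, 812 bp

Circular molecule, 3 cuts → 3 fragments:
  3123 − 2311 = 812 bp
  6903 − 3123 = 3780 bp
  wrap: 8089 − 6903 + 2311 = 3497 bp
Sorted largest to smallest: 3780, 3497, 812 bp.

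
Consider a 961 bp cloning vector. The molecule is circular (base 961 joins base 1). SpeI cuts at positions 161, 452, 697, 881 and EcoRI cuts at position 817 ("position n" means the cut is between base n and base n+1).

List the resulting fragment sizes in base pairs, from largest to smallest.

Combined cut positions (sorted): 161, 452, 697, 817, 881.
Circular molecule, 5 cuts → 5 fragments:
  452 − 161 = 291 bp
  697 − 452 = 245 bp
  817 − 697 = 120 bp
  881 − 817 = 64 bp
  wrap: 961 − 881 + 161 = 241 bp
Sorted largest to smallest: 291, 245, 241, 120, 64 bp.

291, 245, 241, 120, 64 bp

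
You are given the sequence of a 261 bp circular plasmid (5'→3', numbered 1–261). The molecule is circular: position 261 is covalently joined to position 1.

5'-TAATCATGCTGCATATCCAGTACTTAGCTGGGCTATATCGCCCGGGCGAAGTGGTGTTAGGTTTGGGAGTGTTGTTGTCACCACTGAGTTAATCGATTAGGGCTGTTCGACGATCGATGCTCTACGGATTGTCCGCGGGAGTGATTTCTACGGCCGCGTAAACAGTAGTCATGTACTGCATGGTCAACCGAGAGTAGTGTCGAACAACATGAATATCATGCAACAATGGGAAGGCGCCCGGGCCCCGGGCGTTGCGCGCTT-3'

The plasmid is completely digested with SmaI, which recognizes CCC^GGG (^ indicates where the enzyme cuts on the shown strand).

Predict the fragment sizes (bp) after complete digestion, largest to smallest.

SmaI sites (CCCGGG) start at positions 41, 237, 244.
SmaI cuts after base 3 of each site, so after positions 43, 239, 246.
Circular molecule, 3 cuts → 3 fragments:
  44–239 → 196 bp
  240–246 → 7 bp
  247–261 then 1–43 → 15 + 43 = 58 bp
Sorted largest to smallest: 196, 58, 7 bp.

196, 58, 7 bp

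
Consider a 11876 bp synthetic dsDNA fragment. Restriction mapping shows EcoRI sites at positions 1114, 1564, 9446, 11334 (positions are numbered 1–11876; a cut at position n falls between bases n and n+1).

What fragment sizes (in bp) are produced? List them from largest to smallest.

Linear molecule, 4 cuts → 5 fragments:
  1114 − 0 = 1114 bp
  1564 − 1114 = 450 bp
  9446 − 1564 = 7882 bp
  11334 − 9446 = 1888 bp
  11876 − 11334 = 542 bp
Sorted largest to smallest: 7882, 1888, 1114, 542, 450 bp.

7882, 1888, 1114, 542, 450 bp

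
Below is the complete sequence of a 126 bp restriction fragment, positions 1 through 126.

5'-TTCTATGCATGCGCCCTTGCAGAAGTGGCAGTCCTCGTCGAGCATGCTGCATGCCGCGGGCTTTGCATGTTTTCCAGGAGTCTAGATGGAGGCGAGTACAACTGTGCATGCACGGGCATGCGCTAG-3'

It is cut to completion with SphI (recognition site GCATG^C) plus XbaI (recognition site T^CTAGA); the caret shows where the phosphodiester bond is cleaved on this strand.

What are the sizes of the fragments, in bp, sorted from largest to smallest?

SphI sites (GCATGC) start at positions 7, 42, 49, 106, 116.
SphI cuts after base 5 of each site (before the last base), so after positions 11, 46, 53, 110, 120.
The XbaI site (TCTAGA) starts at position 81.
XbaI cuts after the first base of each site, so after position 81.
Combined cut positions: 11, 46, 53, 81, 110, 120.
Linear molecule, 6 cuts → 7 fragments:
  1–11 → 11 bp
  12–46 → 35 bp
  47–53 → 7 bp
  54–81 → 28 bp
  82–110 → 29 bp
  111–120 → 10 bp
  121–126 → 6 bp
Sorted largest to smallest: 35, 29, 28, 11, 10, 7, 6 bp.

35, 29, 28, 11, 10, 7, 6 bp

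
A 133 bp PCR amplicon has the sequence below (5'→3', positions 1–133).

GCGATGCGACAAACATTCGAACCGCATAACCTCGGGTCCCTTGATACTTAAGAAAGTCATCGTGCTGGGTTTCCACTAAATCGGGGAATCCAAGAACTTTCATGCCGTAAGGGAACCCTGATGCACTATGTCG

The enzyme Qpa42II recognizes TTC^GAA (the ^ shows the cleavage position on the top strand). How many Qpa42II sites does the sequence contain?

TTCGAA occurs starting at position 16.
Qpa42II cuts at 1 site.

1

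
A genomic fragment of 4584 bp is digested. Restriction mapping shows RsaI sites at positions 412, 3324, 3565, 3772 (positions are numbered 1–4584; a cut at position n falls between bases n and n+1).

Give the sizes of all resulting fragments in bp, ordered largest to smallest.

Linear molecule, 4 cuts → 5 fragments:
  412 − 0 = 412 bp
  3324 − 412 = 2912 bp
  3565 − 3324 = 241 bp
  3772 − 3565 = 207 bp
  4584 − 3772 = 812 bp
Sorted largest to smallest: 2912, 812, 412, 241, 207 bp.

2912, 812, 412, 241, 207 bp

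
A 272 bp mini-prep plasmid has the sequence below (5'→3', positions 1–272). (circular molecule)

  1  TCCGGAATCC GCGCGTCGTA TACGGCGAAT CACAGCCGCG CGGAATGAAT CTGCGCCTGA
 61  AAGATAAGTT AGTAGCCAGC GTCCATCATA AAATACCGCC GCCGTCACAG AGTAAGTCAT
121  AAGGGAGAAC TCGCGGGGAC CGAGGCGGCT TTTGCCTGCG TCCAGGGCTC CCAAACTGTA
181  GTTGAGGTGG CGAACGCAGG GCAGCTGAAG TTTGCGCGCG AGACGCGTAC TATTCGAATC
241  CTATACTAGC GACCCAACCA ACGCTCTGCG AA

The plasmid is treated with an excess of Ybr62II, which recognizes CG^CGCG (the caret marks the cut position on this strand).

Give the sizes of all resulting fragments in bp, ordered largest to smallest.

178, 67, 27 bp

Ybr62II sites (CGCGCG) start at positions 10, 37, 215.
Ybr62II cuts after base 2 of each site, so after positions 11, 38, 216.
Circular molecule, 3 cuts → 3 fragments:
  12–38 → 27 bp
  39–216 → 178 bp
  217–272 then 1–11 → 56 + 11 = 67 bp
Sorted largest to smallest: 178, 67, 27 bp.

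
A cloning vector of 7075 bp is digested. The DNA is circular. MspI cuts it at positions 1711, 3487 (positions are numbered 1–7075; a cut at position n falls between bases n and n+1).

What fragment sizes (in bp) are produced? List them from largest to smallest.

Circular molecule, 2 cuts → 2 fragments:
  3487 − 1711 = 1776 bp
  wrap: 7075 − 3487 + 1711 = 5299 bp
Sorted largest to smallest: 5299, 1776 bp.

5299, 1776 bp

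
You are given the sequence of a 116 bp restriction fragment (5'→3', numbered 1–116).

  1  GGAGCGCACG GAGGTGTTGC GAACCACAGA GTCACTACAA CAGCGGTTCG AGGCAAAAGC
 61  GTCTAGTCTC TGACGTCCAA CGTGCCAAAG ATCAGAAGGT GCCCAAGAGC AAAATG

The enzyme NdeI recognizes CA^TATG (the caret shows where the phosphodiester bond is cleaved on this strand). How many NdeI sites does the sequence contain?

No occurrence of CATATG is present in the sequence.
NdeI does not cut: 0 sites.

0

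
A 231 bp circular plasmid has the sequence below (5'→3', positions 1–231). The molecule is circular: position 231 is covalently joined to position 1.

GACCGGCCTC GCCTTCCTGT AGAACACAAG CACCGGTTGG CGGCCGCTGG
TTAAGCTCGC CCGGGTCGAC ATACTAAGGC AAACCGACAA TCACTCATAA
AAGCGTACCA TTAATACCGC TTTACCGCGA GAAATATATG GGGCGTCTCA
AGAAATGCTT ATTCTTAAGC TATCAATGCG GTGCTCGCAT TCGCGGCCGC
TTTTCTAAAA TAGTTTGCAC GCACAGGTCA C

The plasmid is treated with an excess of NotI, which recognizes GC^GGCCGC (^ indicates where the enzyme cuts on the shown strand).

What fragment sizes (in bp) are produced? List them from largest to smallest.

153, 78 bp

NotI sites (GCGGCCGC) start at positions 40, 193.
NotI cuts after base 2 of each site, so after positions 41, 194.
Circular molecule, 2 cuts → 2 fragments:
  42–194 → 153 bp
  195–231 then 1–41 → 37 + 41 = 78 bp
Sorted largest to smallest: 153, 78 bp.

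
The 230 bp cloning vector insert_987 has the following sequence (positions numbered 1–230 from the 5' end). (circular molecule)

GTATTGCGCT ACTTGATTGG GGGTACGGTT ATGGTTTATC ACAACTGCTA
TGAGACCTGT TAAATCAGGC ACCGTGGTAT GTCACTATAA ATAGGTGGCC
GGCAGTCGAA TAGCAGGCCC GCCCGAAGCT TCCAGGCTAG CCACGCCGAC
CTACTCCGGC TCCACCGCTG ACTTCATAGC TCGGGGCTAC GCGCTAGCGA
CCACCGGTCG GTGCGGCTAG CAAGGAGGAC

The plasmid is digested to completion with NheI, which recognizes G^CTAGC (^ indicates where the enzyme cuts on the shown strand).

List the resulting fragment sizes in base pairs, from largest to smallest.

NheI sites (GCTAGC) start at positions 136, 193, 216.
NheI cuts after the first base of each site, so after positions 136, 193, 216.
Circular molecule, 3 cuts → 3 fragments:
  137–193 → 57 bp
  194–216 → 23 bp
  217–230 then 1–136 → 14 + 136 = 150 bp
Sorted largest to smallest: 150, 57, 23 bp.

150, 57, 23 bp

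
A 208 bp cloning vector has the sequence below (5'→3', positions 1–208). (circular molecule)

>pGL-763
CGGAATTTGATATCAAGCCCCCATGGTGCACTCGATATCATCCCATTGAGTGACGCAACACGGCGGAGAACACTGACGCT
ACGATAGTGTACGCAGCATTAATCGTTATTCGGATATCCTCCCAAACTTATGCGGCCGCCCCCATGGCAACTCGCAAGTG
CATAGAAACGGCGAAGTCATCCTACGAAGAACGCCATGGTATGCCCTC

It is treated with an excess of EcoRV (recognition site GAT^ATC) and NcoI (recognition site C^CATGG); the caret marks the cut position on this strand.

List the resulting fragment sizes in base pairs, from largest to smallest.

79, 52, 27, 25, 15, 10 bp

EcoRV sites (GATATC) start at positions 9, 34, 113.
EcoRV cuts after base 3 of each site, so after positions 11, 36, 115.
NcoI sites (CCATGG) start at positions 21, 142, 194.
NcoI cuts after the first base of each site, so after positions 21, 142, 194.
Combined cut positions: 11, 21, 36, 115, 142, 194.
Circular molecule, 6 cuts → 6 fragments:
  12–21 → 10 bp
  22–36 → 15 bp
  37–115 → 79 bp
  116–142 → 27 bp
  143–194 → 52 bp
  195–208 then 1–11 → 14 + 11 = 25 bp
Sorted largest to smallest: 79, 52, 27, 25, 15, 10 bp.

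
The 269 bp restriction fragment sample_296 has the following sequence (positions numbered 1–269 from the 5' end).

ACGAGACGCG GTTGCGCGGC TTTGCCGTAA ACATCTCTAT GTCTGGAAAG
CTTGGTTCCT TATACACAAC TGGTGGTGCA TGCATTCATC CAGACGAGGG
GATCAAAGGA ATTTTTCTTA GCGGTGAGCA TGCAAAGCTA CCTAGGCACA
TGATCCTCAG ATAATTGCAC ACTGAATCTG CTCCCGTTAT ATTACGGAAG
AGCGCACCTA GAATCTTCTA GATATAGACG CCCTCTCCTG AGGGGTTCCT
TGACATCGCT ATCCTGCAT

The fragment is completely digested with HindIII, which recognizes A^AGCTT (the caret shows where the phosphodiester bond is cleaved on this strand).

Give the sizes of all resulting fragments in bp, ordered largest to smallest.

221, 48 bp

The HindIII site (AAGCTT) starts at position 48.
HindIII cuts after the first base of each site, so after position 48.
Linear molecule, 1 cut → 2 fragments:
  1–48 → 48 bp
  49–269 → 221 bp
Sorted largest to smallest: 221, 48 bp.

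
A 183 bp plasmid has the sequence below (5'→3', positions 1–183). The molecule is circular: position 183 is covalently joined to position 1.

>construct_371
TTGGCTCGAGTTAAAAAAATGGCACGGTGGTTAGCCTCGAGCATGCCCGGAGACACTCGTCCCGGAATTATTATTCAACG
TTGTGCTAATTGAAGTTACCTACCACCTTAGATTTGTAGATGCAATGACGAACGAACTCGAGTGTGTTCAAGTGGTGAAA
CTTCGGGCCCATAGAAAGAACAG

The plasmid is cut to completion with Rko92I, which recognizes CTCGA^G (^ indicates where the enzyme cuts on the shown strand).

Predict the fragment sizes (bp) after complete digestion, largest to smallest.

Rko92I sites (CTCGAG) start at positions 5, 36, 137.
Rko92I cuts after base 5 of each site (before the last base), so after positions 9, 40, 141.
Circular molecule, 3 cuts → 3 fragments:
  10–40 → 31 bp
  41–141 → 101 bp
  142–183 then 1–9 → 42 + 9 = 51 bp
Sorted largest to smallest: 101, 51, 31 bp.

101, 51, 31 bp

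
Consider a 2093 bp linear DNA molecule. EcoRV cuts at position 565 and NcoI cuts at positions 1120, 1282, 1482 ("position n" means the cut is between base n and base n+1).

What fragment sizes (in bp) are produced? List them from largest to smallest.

Combined cut positions (sorted): 565, 1120, 1282, 1482.
Linear molecule, 4 cuts → 5 fragments:
  565 − 0 = 565 bp
  1120 − 565 = 555 bp
  1282 − 1120 = 162 bp
  1482 − 1282 = 200 bp
  2093 − 1482 = 611 bp
Sorted largest to smallest: 611, 565, 555, 200, 162 bp.

611, 565, 555, 200, 162 bp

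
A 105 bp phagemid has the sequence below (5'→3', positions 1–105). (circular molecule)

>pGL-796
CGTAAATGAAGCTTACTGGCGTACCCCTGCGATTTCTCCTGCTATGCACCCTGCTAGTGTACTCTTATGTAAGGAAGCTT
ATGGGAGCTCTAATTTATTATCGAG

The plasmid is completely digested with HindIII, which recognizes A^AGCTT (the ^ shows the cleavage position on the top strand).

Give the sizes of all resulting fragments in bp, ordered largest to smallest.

HindIII sites (AAGCTT) start at positions 9, 75.
HindIII cuts after the first base of each site, so after positions 9, 75.
Circular molecule, 2 cuts → 2 fragments:
  10–75 → 66 bp
  76–105 then 1–9 → 30 + 9 = 39 bp
Sorted largest to smallest: 66, 39 bp.

66, 39 bp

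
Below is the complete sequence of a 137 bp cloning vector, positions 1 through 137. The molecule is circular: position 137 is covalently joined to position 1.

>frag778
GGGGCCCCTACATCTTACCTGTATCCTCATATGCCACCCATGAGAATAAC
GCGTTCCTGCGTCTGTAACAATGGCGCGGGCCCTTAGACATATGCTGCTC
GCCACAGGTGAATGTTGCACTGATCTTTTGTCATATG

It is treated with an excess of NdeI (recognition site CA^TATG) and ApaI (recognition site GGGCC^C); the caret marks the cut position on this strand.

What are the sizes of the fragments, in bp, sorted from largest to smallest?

NdeI sites (CATATG) start at positions 28, 89, 132.
NdeI cuts after base 2 of each site, so after positions 29, 90, 133.
ApaI sites (GGGCCC) start at positions 2, 78.
ApaI cuts after base 5 of each site (before the last base), so after positions 6, 82.
Combined cut positions: 6, 29, 82, 90, 133.
Circular molecule, 5 cuts → 5 fragments:
  7–29 → 23 bp
  30–82 → 53 bp
  83–90 → 8 bp
  91–133 → 43 bp
  134–137 then 1–6 → 4 + 6 = 10 bp
Sorted largest to smallest: 53, 43, 23, 10, 8 bp.

53, 43, 23, 10, 8 bp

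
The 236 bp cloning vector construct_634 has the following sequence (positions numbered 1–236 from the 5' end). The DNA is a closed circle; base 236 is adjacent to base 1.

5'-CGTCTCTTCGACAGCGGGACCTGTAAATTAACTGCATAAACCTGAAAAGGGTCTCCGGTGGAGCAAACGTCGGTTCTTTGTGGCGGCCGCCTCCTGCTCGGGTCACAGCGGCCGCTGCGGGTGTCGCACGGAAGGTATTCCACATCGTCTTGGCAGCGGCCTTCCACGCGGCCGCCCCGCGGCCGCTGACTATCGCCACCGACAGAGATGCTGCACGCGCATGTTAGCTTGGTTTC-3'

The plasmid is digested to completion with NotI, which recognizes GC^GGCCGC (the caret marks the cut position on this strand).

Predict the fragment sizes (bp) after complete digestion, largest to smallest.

NotI sites (GCGGCCGC) start at positions 83, 108, 168, 179.
NotI cuts after base 2 of each site, so after positions 84, 109, 169, 180.
Circular molecule, 4 cuts → 4 fragments:
  85–109 → 25 bp
  110–169 → 60 bp
  170–180 → 11 bp
  181–236 then 1–84 → 56 + 84 = 140 bp
Sorted largest to smallest: 140, 60, 25, 11 bp.

140, 60, 25, 11 bp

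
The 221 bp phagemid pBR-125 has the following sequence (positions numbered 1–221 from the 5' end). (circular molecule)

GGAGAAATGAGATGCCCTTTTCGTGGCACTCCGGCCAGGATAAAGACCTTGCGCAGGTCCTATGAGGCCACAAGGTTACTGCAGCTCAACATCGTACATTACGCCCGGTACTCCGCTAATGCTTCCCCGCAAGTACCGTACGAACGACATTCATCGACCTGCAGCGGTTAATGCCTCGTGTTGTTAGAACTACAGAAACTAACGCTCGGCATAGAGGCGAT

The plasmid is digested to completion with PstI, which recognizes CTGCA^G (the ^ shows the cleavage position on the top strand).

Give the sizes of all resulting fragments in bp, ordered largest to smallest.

141, 80 bp

PstI sites (CTGCAG) start at positions 79, 159.
PstI cuts after base 5 of each site (before the last base), so after positions 83, 163.
Circular molecule, 2 cuts → 2 fragments:
  84–163 → 80 bp
  164–221 then 1–83 → 58 + 83 = 141 bp
Sorted largest to smallest: 141, 80 bp.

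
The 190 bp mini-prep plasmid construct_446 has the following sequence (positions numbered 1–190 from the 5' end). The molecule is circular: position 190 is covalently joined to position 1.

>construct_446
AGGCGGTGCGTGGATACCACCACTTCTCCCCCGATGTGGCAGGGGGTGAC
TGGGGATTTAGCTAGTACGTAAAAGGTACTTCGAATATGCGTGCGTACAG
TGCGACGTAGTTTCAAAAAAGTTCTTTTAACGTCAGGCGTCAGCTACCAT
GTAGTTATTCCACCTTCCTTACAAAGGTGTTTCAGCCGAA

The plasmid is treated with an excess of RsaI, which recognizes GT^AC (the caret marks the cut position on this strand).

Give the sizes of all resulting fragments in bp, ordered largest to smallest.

RsaI sites (GTAC) start at positions 65, 76, 95.
RsaI cuts after base 2 of each site, so after positions 66, 77, 96.
Circular molecule, 3 cuts → 3 fragments:
  67–77 → 11 bp
  78–96 → 19 bp
  97–190 then 1–66 → 94 + 66 = 160 bp
Sorted largest to smallest: 160, 19, 11 bp.

160, 19, 11 bp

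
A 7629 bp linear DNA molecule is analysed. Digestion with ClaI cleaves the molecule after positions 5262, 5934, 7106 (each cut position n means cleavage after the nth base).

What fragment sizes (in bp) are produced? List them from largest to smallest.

Linear molecule, 3 cuts → 4 fragments:
  5262 − 0 = 5262 bp
  5934 − 5262 = 672 bp
  7106 − 5934 = 1172 bp
  7629 − 7106 = 523 bp
Sorted largest to smallest: 5262, 1172, 672, 523 bp.

5262, 1172, 672, 523 bp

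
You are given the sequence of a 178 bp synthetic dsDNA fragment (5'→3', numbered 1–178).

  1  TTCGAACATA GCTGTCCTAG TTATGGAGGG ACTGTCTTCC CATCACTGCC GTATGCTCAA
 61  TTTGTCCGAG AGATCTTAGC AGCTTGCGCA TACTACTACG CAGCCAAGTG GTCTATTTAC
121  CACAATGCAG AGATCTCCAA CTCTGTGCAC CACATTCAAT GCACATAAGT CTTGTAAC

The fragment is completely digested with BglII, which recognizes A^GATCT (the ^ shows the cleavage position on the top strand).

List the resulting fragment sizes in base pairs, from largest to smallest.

BglII sites (AGATCT) start at positions 71, 131.
BglII cuts after the first base of each site, so after positions 71, 131.
Linear molecule, 2 cuts → 3 fragments:
  1–71 → 71 bp
  72–131 → 60 bp
  132–178 → 47 bp
Sorted largest to smallest: 71, 60, 47 bp.

71, 60, 47 bp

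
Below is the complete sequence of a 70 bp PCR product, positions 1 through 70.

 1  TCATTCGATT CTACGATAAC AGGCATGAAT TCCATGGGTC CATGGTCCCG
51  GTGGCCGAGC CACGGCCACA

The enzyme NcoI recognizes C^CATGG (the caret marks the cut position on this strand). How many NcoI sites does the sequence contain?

CCATGG occurs starting at positions 32, 40.
NcoI cuts at 2 sites.

2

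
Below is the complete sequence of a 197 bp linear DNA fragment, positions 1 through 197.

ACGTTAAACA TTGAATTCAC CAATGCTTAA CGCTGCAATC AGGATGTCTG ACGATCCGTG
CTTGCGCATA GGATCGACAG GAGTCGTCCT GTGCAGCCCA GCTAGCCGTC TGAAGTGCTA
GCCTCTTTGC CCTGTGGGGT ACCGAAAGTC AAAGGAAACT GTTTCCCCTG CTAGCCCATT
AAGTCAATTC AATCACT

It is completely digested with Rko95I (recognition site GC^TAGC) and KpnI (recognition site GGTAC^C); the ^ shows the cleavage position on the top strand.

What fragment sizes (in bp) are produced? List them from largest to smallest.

102, 29, 26, 24, 16 bp

Rko95I sites (GCTAGC) start at positions 101, 117, 170.
Rko95I cuts after base 2 of each site, so after positions 102, 118, 171.
The KpnI site (GGTACC) starts at position 138.
KpnI cuts after base 5 of each site (before the last base), so after position 142.
Combined cut positions: 102, 118, 142, 171.
Linear molecule, 4 cuts → 5 fragments:
  1–102 → 102 bp
  103–118 → 16 bp
  119–142 → 24 bp
  143–171 → 29 bp
  172–197 → 26 bp
Sorted largest to smallest: 102, 29, 26, 24, 16 bp.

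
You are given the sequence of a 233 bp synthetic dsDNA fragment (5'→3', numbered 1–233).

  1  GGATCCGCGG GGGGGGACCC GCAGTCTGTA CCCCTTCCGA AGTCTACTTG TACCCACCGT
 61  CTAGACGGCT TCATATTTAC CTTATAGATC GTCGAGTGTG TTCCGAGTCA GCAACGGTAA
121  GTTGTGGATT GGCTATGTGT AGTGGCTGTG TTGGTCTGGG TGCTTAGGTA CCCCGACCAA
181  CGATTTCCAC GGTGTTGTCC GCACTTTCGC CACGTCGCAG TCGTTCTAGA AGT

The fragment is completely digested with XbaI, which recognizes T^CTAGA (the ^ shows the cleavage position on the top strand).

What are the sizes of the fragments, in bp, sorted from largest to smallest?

165, 60, 8 bp

XbaI sites (TCTAGA) start at positions 60, 225.
XbaI cuts after the first base of each site, so after positions 60, 225.
Linear molecule, 2 cuts → 3 fragments:
  1–60 → 60 bp
  61–225 → 165 bp
  226–233 → 8 bp
Sorted largest to smallest: 165, 60, 8 bp.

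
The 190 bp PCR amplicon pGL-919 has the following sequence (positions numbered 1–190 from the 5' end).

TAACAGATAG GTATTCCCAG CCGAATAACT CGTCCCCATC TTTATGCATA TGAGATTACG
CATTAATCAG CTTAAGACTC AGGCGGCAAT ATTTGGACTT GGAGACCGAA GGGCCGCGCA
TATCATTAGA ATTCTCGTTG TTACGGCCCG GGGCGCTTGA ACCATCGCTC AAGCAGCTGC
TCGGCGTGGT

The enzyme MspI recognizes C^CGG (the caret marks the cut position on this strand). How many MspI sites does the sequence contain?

CCGG occurs starting at position 148.
MspI cuts at 1 site.

1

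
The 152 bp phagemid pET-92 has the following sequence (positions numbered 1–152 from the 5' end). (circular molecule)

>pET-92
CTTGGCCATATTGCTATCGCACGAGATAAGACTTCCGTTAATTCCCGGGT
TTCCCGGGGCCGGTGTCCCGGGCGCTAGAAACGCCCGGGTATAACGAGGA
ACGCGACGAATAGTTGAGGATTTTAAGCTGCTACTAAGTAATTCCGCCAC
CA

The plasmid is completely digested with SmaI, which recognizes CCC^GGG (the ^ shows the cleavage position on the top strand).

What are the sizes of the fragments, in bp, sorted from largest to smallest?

SmaI sites (CCCGGG) start at positions 44, 53, 67, 84.
SmaI cuts after base 3 of each site, so after positions 46, 55, 69, 86.
Circular molecule, 4 cuts → 4 fragments:
  47–55 → 9 bp
  56–69 → 14 bp
  70–86 → 17 bp
  87–152 then 1–46 → 66 + 46 = 112 bp
Sorted largest to smallest: 112, 17, 14, 9 bp.

112, 17, 14, 9 bp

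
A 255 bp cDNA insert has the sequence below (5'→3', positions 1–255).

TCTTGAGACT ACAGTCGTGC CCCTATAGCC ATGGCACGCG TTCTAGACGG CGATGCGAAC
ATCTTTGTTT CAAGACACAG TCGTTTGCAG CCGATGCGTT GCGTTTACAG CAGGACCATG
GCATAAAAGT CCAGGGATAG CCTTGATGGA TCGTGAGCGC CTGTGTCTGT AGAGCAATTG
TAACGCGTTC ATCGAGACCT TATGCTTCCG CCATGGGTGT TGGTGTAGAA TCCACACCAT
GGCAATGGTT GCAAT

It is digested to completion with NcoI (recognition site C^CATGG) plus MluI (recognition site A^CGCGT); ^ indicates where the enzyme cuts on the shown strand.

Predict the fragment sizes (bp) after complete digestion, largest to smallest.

80, 67, 29, 28, 26, 18, 7 bp

NcoI sites (CCATGG) start at positions 29, 116, 211, 237.
NcoI cuts after the first base of each site, so after positions 29, 116, 211, 237.
MluI sites (ACGCGT) start at positions 36, 183.
MluI cuts after the first base of each site, so after positions 36, 183.
Combined cut positions: 29, 36, 116, 183, 211, 237.
Linear molecule, 6 cuts → 7 fragments:
  1–29 → 29 bp
  30–36 → 7 bp
  37–116 → 80 bp
  117–183 → 67 bp
  184–211 → 28 bp
  212–237 → 26 bp
  238–255 → 18 bp
Sorted largest to smallest: 80, 67, 29, 28, 26, 18, 7 bp.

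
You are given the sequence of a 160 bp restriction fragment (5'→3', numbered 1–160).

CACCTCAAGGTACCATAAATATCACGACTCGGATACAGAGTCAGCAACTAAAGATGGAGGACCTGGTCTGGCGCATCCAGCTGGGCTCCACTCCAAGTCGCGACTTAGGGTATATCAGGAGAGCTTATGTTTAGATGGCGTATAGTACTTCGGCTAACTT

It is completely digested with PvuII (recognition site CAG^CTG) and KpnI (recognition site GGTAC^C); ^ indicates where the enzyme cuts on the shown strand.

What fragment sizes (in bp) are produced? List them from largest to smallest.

80, 67, 13 bp

The PvuII site (CAGCTG) starts at position 78.
PvuII cuts after base 3 of each site, so after position 80.
The KpnI site (GGTACC) starts at position 9.
KpnI cuts after base 5 of each site (before the last base), so after position 13.
Combined cut positions: 13, 80.
Linear molecule, 2 cuts → 3 fragments:
  1–13 → 13 bp
  14–80 → 67 bp
  81–160 → 80 bp
Sorted largest to smallest: 80, 67, 13 bp.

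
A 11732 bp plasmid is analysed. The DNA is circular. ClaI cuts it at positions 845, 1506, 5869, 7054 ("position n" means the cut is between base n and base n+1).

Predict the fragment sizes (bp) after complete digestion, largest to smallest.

Circular molecule, 4 cuts → 4 fragments:
  1506 − 845 = 661 bp
  5869 − 1506 = 4363 bp
  7054 − 5869 = 1185 bp
  wrap: 11732 − 7054 + 845 = 5523 bp
Sorted largest to smallest: 5523, 4363, 1185, 661 bp.

5523, 4363, 1185, 661 bp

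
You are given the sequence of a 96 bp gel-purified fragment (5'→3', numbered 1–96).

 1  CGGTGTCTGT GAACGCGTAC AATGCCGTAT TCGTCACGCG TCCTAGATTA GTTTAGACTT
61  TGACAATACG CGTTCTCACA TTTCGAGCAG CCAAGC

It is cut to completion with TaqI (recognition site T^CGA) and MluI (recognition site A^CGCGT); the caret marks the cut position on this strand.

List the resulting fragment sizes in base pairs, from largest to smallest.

32, 23, 15, 13, 13 bp

The TaqI site (TCGA) starts at position 83.
TaqI cuts after the first base of each site, so after position 83.
MluI sites (ACGCGT) start at positions 13, 36, 68.
MluI cuts after the first base of each site, so after positions 13, 36, 68.
Combined cut positions: 13, 36, 68, 83.
Linear molecule, 4 cuts → 5 fragments:
  1–13 → 13 bp
  14–36 → 23 bp
  37–68 → 32 bp
  69–83 → 15 bp
  84–96 → 13 bp
Sorted largest to smallest: 32, 23, 15, 13, 13 bp.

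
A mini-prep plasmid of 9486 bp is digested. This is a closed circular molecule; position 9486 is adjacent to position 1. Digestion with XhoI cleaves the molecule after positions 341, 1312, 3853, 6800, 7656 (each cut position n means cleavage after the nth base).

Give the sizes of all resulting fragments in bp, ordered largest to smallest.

2947, 2541, 2171, 971, 856 bp

Circular molecule, 5 cuts → 5 fragments:
  1312 − 341 = 971 bp
  3853 − 1312 = 2541 bp
  6800 − 3853 = 2947 bp
  7656 − 6800 = 856 bp
  wrap: 9486 − 7656 + 341 = 2171 bp
Sorted largest to smallest: 2947, 2541, 2171, 971, 856 bp.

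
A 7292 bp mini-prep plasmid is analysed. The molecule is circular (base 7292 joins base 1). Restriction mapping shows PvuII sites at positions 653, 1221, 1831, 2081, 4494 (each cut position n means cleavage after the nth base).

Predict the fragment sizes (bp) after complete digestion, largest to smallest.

3451, 2413, 610, 568, 250 bp

Circular molecule, 5 cuts → 5 fragments:
  1221 − 653 = 568 bp
  1831 − 1221 = 610 bp
  2081 − 1831 = 250 bp
  4494 − 2081 = 2413 bp
  wrap: 7292 − 4494 + 653 = 3451 bp
Sorted largest to smallest: 3451, 2413, 610, 568, 250 bp.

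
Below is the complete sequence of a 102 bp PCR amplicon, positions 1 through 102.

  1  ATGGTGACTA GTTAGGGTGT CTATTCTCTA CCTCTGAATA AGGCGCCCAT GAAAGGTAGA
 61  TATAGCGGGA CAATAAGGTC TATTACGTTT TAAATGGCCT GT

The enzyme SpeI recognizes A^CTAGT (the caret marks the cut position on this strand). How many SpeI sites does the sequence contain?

ACTAGT occurs starting at position 7.
SpeI cuts at 1 site.

1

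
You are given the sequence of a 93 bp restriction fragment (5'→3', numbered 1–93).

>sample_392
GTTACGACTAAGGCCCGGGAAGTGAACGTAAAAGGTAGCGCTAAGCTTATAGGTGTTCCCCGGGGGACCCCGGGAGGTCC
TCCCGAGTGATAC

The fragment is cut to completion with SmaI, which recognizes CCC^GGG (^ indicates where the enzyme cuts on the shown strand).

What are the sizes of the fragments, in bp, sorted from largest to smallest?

45, 22, 16, 10 bp

SmaI sites (CCCGGG) start at positions 14, 59, 69.
SmaI cuts after base 3 of each site, so after positions 16, 61, 71.
Linear molecule, 3 cuts → 4 fragments:
  1–16 → 16 bp
  17–61 → 45 bp
  62–71 → 10 bp
  72–93 → 22 bp
Sorted largest to smallest: 45, 22, 16, 10 bp.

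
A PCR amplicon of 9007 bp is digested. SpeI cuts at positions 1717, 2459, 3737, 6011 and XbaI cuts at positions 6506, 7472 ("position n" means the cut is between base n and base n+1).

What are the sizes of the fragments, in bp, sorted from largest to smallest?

2274, 1717, 1535, 1278, 966, 742, 495 bp

Combined cut positions (sorted): 1717, 2459, 3737, 6011, 6506, 7472.
Linear molecule, 6 cuts → 7 fragments:
  1717 − 0 = 1717 bp
  2459 − 1717 = 742 bp
  3737 − 2459 = 1278 bp
  6011 − 3737 = 2274 bp
  6506 − 6011 = 495 bp
  7472 − 6506 = 966 bp
  9007 − 7472 = 1535 bp
Sorted largest to smallest: 2274, 1717, 1535, 1278, 966, 742, 495 bp.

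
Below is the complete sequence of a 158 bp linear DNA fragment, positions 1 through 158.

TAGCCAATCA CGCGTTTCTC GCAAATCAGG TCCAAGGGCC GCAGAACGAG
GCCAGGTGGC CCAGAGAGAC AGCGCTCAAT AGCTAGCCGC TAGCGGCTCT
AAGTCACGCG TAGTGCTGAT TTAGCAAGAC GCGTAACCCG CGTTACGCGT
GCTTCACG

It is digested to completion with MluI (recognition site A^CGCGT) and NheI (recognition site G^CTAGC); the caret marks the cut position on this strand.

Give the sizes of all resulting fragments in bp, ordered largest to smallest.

MluI sites (ACGCGT) start at positions 10, 106, 129, 145.
MluI cuts after the first base of each site, so after positions 10, 106, 129, 145.
NheI sites (GCTAGC) start at positions 82, 89.
NheI cuts after the first base of each site, so after positions 82, 89.
Combined cut positions: 10, 82, 89, 106, 129, 145.
Linear molecule, 6 cuts → 7 fragments:
  1–10 → 10 bp
  11–82 → 72 bp
  83–89 → 7 bp
  90–106 → 17 bp
  107–129 → 23 bp
  130–145 → 16 bp
  146–158 → 13 bp
Sorted largest to smallest: 72, 23, 17, 16, 13, 10, 7 bp.

72, 23, 17, 16, 13, 10, 7 bp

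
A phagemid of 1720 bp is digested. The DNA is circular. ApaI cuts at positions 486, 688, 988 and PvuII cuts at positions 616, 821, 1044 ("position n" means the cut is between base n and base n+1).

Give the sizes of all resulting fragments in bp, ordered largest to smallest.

Combined cut positions (sorted): 486, 616, 688, 821, 988, 1044.
Circular molecule, 6 cuts → 6 fragments:
  616 − 486 = 130 bp
  688 − 616 = 72 bp
  821 − 688 = 133 bp
  988 − 821 = 167 bp
  1044 − 988 = 56 bp
  wrap: 1720 − 1044 + 486 = 1162 bp
Sorted largest to smallest: 1162, 167, 133, 130, 72, 56 bp.

1162, 167, 133, 130, 72, 56 bp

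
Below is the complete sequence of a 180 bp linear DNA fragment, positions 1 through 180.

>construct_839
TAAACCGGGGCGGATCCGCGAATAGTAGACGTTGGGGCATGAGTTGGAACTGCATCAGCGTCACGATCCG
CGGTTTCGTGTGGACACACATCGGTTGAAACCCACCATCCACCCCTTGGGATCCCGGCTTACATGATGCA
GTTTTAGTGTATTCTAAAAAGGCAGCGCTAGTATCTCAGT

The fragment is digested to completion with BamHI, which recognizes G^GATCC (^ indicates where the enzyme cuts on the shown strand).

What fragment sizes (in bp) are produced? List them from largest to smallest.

107, 61, 12 bp

BamHI sites (GGATCC) start at positions 12, 119.
BamHI cuts after the first base of each site, so after positions 12, 119.
Linear molecule, 2 cuts → 3 fragments:
  1–12 → 12 bp
  13–119 → 107 bp
  120–180 → 61 bp
Sorted largest to smallest: 107, 61, 12 bp.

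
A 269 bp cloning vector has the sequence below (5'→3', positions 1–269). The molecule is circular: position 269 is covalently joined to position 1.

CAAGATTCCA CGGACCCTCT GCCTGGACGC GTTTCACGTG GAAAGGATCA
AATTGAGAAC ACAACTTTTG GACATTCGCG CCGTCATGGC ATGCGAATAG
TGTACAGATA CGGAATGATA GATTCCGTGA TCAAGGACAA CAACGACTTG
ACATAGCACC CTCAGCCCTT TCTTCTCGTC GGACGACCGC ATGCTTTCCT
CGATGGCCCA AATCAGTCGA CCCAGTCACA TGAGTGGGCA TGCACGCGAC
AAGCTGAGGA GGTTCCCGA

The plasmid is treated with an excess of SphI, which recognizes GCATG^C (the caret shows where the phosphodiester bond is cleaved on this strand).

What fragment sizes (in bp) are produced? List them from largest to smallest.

SphI sites (GCATGC) start at positions 89, 189, 238.
SphI cuts after base 5 of each site (before the last base), so after positions 93, 193, 242.
Circular molecule, 3 cuts → 3 fragments:
  94–193 → 100 bp
  194–242 → 49 bp
  243–269 then 1–93 → 27 + 93 = 120 bp
Sorted largest to smallest: 120, 100, 49 bp.

120, 100, 49 bp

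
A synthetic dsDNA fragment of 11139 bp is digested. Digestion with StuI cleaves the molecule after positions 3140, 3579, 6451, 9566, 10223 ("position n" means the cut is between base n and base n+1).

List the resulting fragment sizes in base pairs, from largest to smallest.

3140, 3115, 2872, 916, 657, 439 bp

Linear molecule, 5 cuts → 6 fragments:
  3140 − 0 = 3140 bp
  3579 − 3140 = 439 bp
  6451 − 3579 = 2872 bp
  9566 − 6451 = 3115 bp
  10223 − 9566 = 657 bp
  11139 − 10223 = 916 bp
Sorted largest to smallest: 3140, 3115, 2872, 916, 657, 439 bp.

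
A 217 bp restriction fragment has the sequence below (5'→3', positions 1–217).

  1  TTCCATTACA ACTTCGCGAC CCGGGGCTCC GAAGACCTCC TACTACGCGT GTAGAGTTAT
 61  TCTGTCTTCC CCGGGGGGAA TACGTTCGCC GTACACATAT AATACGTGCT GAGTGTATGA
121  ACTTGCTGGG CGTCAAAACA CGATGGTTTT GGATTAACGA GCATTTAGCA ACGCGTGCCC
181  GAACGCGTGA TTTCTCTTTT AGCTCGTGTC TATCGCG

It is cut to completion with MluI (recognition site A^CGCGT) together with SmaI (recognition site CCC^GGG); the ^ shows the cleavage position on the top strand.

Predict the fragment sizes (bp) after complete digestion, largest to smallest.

MluI sites (ACGCGT) start at positions 45, 171, 183.
MluI cuts after the first base of each site, so after positions 45, 171, 183.
SmaI sites (CCCGGG) start at positions 20, 70.
SmaI cuts after base 3 of each site, so after positions 22, 72.
Combined cut positions: 22, 45, 72, 171, 183.
Linear molecule, 5 cuts → 6 fragments:
  1–22 → 22 bp
  23–45 → 23 bp
  46–72 → 27 bp
  73–171 → 99 bp
  172–183 → 12 bp
  184–217 → 34 bp
Sorted largest to smallest: 99, 34, 27, 23, 22, 12 bp.

99, 34, 27, 23, 22, 12 bp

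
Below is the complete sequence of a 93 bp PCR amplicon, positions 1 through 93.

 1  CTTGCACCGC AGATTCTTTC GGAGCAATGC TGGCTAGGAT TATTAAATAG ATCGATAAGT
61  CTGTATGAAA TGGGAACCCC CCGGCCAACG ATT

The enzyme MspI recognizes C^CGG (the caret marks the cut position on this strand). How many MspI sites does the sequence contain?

CCGG occurs starting at position 81.
MspI cuts at 1 site.

1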